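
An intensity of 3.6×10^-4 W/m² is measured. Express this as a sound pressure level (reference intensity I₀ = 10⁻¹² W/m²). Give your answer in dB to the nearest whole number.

I/I₀ = 3.6×10^-4/10⁻¹² = 3.6×10^8, and L = 10·log₁₀(I/I₀).
L = 10·(0.5563 + 8) = 85.56 dB.

86 dB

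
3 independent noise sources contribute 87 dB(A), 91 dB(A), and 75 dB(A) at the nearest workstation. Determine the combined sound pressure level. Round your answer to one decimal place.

92.5 dB(A)

Incoherent sources combine by intensity addition: L_total = 10·log₁₀(Σ 10^(L_i/10)).
Σ 10^(L/10) = 10^(87/10) + 10^(91/10) + 10^(75/10) = 1.792e+09.
L_total = 10·log₁₀(1.792e+09) = 92.53 dB(A).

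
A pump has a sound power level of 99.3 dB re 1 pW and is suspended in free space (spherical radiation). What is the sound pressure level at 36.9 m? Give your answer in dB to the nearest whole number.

57 dB

Free-field spherical radiation: L_p = L_w − 10·log₁₀(4π·r²), r = 36.9 m.
4π·r² = 1.711e+04 m², 10·log₁₀ of that is 42.333 dB.
L_p = 99.3 − 42.333 = 56.97 dB.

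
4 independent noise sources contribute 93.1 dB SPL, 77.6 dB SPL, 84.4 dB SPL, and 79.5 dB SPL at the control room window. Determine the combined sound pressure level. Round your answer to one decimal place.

Incoherent sources combine by intensity addition: L_total = 10·log₁₀(Σ 10^(L_i/10)).
Σ 10^(L/10) = 10^(93.1/10) + 10^(77.6/10) + 10^(84.4/10) + 10^(79.5/10) = 2.464e+09.
L_total = 10·log₁₀(2.464e+09) = 93.92 dB SPL.

93.9 dB SPL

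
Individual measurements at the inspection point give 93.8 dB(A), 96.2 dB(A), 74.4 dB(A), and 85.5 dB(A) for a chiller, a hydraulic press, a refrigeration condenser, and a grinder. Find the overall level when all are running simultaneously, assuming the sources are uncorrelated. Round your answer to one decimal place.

98.4 dB(A)

For uncorrelated sources the intensities add, so convert each level to linear form, sum, and take 10·log₁₀ of the total.
Σ 10^(L/10) = 10^(93.8/10) + 10^(96.2/10) + 10^(74.4/10) + 10^(85.5/10) = 6.950e+09.
L_total = 10·log₁₀(6.950e+09) = 98.42 dB(A).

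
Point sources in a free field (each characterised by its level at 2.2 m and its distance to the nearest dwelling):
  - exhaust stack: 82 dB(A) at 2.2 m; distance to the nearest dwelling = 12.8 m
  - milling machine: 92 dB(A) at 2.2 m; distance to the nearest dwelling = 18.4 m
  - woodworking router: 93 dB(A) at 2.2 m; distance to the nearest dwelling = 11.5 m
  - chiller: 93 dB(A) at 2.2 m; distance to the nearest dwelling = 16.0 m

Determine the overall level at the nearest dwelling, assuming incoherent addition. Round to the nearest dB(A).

81 dB(A)

Apply inverse-square spreading to bring every level to the receiver, then sum 10^(L/10).
exhaust stack: 82 − 20·log₁₀(12.8/2.2) = 82 − 15.30 = 66.70 dB(A).
milling machine: 92 − 20·log₁₀(18.4/2.2) = 92 − 18.45 = 73.55 dB(A).
woodworking router: 93 − 20·log₁₀(11.5/2.2) = 93 − 14.37 = 78.63 dB(A).
chiller: 93 − 20·log₁₀(16.0/2.2) = 93 − 17.23 = 75.77 dB(A).
Σ 10^(L/10) = 1.381e+08 → L_total = 10·log₁₀(1.381e+08) = 81.40 dB(A).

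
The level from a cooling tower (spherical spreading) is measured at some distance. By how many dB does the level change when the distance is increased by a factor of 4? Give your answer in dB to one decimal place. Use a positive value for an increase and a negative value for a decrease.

With spherical spreading the level changes by −20·log₁₀(r₂/r₁).
ΔL = −20·log₁₀(4) = -12.04 dB.

-12.0 dB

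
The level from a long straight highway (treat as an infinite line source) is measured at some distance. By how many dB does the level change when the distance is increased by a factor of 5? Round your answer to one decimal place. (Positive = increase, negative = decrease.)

-7.0 dB

Line-source spreading: ΔL = −10·log₁₀(r₂/r₁).
ΔL = −10·log₁₀(5) = -6.99 dB.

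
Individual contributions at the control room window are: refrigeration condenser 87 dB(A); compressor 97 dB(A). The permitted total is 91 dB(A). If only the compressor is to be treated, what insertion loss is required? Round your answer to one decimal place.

The untreated sources together contribute 10^(87/10) = 5.012e+08, i.e. 87.00 dB(A).
To meet 91 dB(A) overall, the treated compressor may contribute at most 10^(91/10) − 5.012e+08 = 7.577e+08, i.e. 88.80 dB(A).
Required insertion loss = 97 − 88.80 = 8.20 dB.

8.2 dB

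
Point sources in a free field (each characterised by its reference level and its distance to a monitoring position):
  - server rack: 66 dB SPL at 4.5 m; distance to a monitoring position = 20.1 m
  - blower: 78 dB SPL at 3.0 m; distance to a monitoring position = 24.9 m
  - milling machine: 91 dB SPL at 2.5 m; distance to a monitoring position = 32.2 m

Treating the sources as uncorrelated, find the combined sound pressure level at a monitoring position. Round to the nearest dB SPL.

Apply inverse-square spreading to bring every level to the receiver, then sum 10^(L/10).
server rack: 66 − 20·log₁₀(20.1/4.5) = 66 − 13.00 = 53.00 dB SPL.
blower: 78 − 20·log₁₀(24.9/3.0) = 78 − 18.38 = 59.62 dB SPL.
milling machine: 91 − 20·log₁₀(32.2/2.5) = 91 − 22.20 = 68.80 dB SPL.
Σ 10^(L/10) = 8.704e+06 → L_total = 10·log₁₀(8.704e+06) = 69.40 dB SPL.

69 dB SPL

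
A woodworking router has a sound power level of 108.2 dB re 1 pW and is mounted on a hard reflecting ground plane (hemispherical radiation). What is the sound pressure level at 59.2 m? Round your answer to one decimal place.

64.8 dB

The power spreads over a hemisphere of area 2π·r², so L_p = L_w − 10·log₁₀(2π·r²).
2π·r² = 2.202e+04 m², 10·log₁₀ of that is 43.428 dB.
L_p = 108.2 − 43.428 = 64.77 dB.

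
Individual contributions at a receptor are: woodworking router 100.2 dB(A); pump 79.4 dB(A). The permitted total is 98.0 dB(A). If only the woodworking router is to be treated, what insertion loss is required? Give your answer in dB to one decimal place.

The untreated sources together contribute 10^(79.4/10) = 8.710e+07, i.e. 79.40 dB(A).
The limit corresponds to 10^(98.0/10) = 6.310e+09; subtracting the fixed part leaves 6.222e+09 for the woodworking router, i.e. 97.94 dB(A).
Required insertion loss = 100.2 − 97.94 = 2.26 dB.

2.3 dB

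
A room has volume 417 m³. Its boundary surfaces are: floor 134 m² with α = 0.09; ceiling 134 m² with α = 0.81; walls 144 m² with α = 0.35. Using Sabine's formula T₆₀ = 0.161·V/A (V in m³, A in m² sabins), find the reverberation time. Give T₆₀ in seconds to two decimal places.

Summing Sᵢαᵢ: 134·0.09 + 134·0.81 + 144·0.35 = 171.00 m².
T₆₀ = 0.161 × 417 / 171.00 = 0.393 s.

0.39 s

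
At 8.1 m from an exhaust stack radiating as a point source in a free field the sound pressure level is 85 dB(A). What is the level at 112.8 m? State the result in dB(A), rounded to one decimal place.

62.1 dB(A)

Spherical spreading from a point source gives a 20·log₁₀(r₂/r₁) drop.
L₂ = 85 − 20·log₁₀(112.8/8.1) = 85 − 22.876 = 62.12 dB(A).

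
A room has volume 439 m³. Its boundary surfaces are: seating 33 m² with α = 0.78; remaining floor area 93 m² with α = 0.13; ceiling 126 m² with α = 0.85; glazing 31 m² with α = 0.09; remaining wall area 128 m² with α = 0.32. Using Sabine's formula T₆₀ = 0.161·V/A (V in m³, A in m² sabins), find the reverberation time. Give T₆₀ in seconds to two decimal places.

Total absorption A = 33·0.78 + 93·0.13 + 126·0.85 + 31·0.09 + 128·0.32 = 188.68 m² sabins.
T₆₀ = 0.161·V/A = 0.161·439/188.68 = 0.375 s.

0.37 s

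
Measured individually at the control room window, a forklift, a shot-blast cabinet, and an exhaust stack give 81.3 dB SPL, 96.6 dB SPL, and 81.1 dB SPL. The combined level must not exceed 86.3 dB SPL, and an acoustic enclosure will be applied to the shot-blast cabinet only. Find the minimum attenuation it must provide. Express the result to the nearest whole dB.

Everything except the shot-blast cabinet sums to 10^(81.3/10) + 10^(81.1/10) = 2.637e+08 in linear terms, 84.21 dB SPL.
To meet 86.3 dB SPL overall, the treated shot-blast cabinet may contribute at most 10^(86.3/10) − 2.637e+08 = 1.629e+08, i.e. 82.12 dB SPL.
So the shot-blast cabinet must be reduced from 96.6 to 82.12 dB SPL: IL = 14.48 dB.

14 dB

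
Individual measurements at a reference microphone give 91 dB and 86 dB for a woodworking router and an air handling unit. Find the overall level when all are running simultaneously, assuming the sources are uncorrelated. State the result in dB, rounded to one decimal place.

92.2 dB

For uncorrelated sources the intensities add, so convert each level to linear form, sum, and take 10·log₁₀ of the total.
Σ 10^(L/10) = 10^(91/10) + 10^(86/10) = 1.657e+09.
L_total = 10·log₁₀(1.657e+09) = 92.19 dB.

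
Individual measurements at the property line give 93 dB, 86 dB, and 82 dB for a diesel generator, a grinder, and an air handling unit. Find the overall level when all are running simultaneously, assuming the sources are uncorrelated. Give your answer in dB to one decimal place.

Incoherent sources combine by intensity addition: L_total = 10·log₁₀(Σ 10^(L_i/10)).
Σ 10^(L/10) = 10^(93/10) + 10^(86/10) + 10^(82/10) = 2.552e+09.
L_total = 10·log₁₀(2.552e+09) = 94.07 dB.

94.1 dB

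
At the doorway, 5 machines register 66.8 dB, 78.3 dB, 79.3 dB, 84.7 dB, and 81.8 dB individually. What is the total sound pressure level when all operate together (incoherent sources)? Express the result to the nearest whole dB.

88 dB

Incoherent sources combine by intensity addition: L_total = 10·log₁₀(Σ 10^(L_i/10)).
Σ 10^(L/10) = 10^(66.8/10) + 10^(78.3/10) + 10^(79.3/10) + 10^(84.7/10) + 10^(81.8/10) = 6.040e+08.
L_total = 10·log₁₀(6.040e+08) = 87.81 dB.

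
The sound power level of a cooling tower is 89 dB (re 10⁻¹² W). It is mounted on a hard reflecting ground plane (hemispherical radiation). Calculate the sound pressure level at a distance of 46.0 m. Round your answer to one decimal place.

L_p = L_w − 10·log₁₀(2π·r²) with r = 46.0 m.
2π·r² = 1.33e+04 m², 10·log₁₀ of that is 41.237 dB.
L_p = 89 − 41.237 = 47.76 dB.

47.8 dB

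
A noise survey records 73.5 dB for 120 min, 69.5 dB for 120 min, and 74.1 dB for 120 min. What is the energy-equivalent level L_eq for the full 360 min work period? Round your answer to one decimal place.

Weight each interval's intensity by its duration and average over T = 360 min:
Σ tᵢ·10^(Lᵢ/10) = 120·10^(73.5/10) + 120·10^(69.5/10) + 120·10^(74.1/10) = 6.840e+09.
L_eq = 10·log₁₀(6.840e+09/360) = 72.79 dB.

72.8 dB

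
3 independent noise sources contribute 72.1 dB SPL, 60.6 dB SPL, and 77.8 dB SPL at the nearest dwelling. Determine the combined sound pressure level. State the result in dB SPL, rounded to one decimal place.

For uncorrelated sources the intensities add, so convert each level to linear form, sum, and take 10·log₁₀ of the total.
Σ 10^(L/10) = 10^(72.1/10) + 10^(60.6/10) + 10^(77.8/10) = 7.762e+07.
L_total = 10·log₁₀(7.762e+07) = 78.90 dB SPL.

78.9 dB SPL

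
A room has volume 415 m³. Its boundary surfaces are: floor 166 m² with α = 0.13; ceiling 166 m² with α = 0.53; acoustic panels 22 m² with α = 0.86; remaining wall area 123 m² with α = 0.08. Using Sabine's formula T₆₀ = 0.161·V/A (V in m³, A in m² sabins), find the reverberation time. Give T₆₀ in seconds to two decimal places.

A = Σ Sᵢαᵢ = 166·0.13 + 166·0.53 + 22·0.86 + 123·0.08 = 138.32 m².
T₆₀ = 0.161 × 415 / 138.32 = 0.483 s.

0.48 s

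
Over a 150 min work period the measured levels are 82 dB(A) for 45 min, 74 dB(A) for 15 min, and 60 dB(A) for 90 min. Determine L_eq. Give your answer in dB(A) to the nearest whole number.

77 dB(A)

Weight each interval's intensity by its duration and average over T = 150 min:
Σ tᵢ·10^(Lᵢ/10) = 45·10^(82/10) + 15·10^(74/10) + 90·10^(60/10) = 7.599e+09.
L_eq = 10·log₁₀(7.599e+09/150) = 77.05 dB(A).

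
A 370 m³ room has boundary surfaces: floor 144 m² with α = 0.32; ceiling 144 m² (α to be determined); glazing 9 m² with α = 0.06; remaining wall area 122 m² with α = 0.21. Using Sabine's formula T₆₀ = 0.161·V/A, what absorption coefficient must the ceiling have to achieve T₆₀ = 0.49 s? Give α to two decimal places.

A = 0.161·V/T₆₀ = 0.161·370/0.49 = 121.57 m² sabins.
Absorption from the other surfaces = 144·0.32 + 9·0.06 + 122·0.21 = 72.24 m², so the ceiling must supply 49.33 m² over 144 m².
α = 49.33/144 = 0.343.

0.34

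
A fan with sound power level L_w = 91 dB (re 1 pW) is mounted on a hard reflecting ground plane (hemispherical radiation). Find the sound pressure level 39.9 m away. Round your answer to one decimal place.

51.0 dB

The power spreads over a hemisphere of area 2π·r², so L_p = L_w − 10·log₁₀(2π·r²).
2π·r² = 1e+04 m², 10·log₁₀ of that is 40.001 dB.
L_p = 91 − 40.001 = 51.00 dB.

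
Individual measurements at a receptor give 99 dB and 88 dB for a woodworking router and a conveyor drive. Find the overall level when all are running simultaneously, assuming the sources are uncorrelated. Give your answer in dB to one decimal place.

99.3 dB

Incoherent sources combine by intensity addition: L_total = 10·log₁₀(Σ 10^(L_i/10)).
Σ 10^(L/10) = 10^(99/10) + 10^(88/10) = 8.574e+09.
L_total = 10·log₁₀(8.574e+09) = 99.33 dB.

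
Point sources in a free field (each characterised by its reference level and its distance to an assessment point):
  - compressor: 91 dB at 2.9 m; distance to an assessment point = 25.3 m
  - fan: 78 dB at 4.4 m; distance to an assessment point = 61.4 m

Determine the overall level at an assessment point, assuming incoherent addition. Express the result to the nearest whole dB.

72 dB

Apply inverse-square spreading to bring every level to the receiver, then sum 10^(L/10).
compressor: 91 − 20·log₁₀(25.3/2.9) = 91 − 18.81 = 72.19 dB.
fan: 78 − 20·log₁₀(61.4/4.4) = 78 − 22.89 = 55.11 dB.
Σ 10^(L/10) = 1.686e+07 → L_total = 10·log₁₀(1.686e+07) = 72.27 dB.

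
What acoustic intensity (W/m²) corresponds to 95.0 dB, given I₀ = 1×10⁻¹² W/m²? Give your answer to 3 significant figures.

L = 10·log₁₀(I/I₀) ⇒ I = I₀·10^(L/10) = 10⁻¹² × 10^9.50.

0.00316 W/m²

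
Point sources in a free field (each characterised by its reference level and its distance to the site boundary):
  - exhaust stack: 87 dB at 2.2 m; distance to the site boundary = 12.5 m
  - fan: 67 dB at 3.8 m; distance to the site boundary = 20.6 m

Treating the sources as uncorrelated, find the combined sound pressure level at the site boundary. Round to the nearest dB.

72 dB

First find each source's level at the receiver (point-source: −20·log₁₀(r/r_ref)), then combine on an intensity basis.
exhaust stack: 87 − 20·log₁₀(12.5/2.2) = 87 − 15.09 = 71.91 dB.
fan: 67 − 20·log₁₀(20.6/3.8) = 67 − 14.68 = 52.32 dB.
Σ 10^(L/10) = 1.570e+07 → L_total = 10·log₁₀(1.570e+07) = 71.96 dB.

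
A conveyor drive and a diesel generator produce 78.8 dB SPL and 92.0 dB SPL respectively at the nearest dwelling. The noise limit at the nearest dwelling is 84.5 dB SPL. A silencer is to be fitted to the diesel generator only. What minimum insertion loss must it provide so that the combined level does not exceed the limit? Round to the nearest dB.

Everything except the diesel generator sums to 10^(78.8/10) = 7.586e+07 in linear terms, 78.80 dB SPL.
The limit corresponds to 10^(84.5/10) = 2.818e+08; subtracting the fixed part leaves 2.060e+08 for the diesel generator, i.e. 83.14 dB SPL.
So the diesel generator must be reduced from 92.0 to 83.14 dB SPL: IL = 8.86 dB.

9 dB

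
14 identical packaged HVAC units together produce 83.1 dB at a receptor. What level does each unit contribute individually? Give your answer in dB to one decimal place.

For N identical incoherent sources L_total = L₁ + 10·log₁₀ N, so L₁ = 83.1 − 10·log₁₀(14) = 83.1 − 11.461.

71.6 dB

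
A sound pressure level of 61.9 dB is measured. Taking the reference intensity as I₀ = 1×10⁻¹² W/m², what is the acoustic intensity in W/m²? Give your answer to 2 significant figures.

L = 10·log₁₀(I/I₀) ⇒ I = I₀·10^(L/10) = 10⁻¹² × 10^6.19.

1.5e-06 W/m²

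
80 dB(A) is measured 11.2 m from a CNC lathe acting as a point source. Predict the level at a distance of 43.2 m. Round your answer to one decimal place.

Point-source attenuation: ΔL = 20·log₁₀(r₂/r₁) = 20·log₁₀(43.2/11.2) = 11.725 dB.
L₂ = 80 − 20·log₁₀(43.2/11.2) = 80 − 11.725 = 68.27 dB(A).

68.3 dB(A)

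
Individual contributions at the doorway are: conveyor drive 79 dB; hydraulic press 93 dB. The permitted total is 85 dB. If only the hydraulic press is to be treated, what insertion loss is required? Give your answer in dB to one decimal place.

9.3 dB

Everything except the hydraulic press sums to 10^(79/10) = 7.943e+07 in linear terms, 79.00 dB.
To meet 85 dB overall, the treated hydraulic press may contribute at most 10^(85/10) − 7.943e+07 = 2.368e+08, i.e. 83.74 dB.
So the hydraulic press must be reduced from 93 to 83.74 dB: IL = 9.26 dB.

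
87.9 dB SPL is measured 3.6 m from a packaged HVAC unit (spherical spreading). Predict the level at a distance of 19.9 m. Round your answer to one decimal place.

Spherical spreading from a point source gives a 20·log₁₀(r₂/r₁) drop.
L₂ = 87.9 − 20·log₁₀(19.9/3.6) = 87.9 − 14.851 = 73.05 dB SPL.

73.0 dB SPL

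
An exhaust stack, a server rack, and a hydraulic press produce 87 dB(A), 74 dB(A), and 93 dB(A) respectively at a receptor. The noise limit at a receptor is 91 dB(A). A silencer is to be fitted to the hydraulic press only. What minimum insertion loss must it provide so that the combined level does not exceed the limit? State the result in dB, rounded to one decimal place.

4.4 dB

Everything except the hydraulic press sums to 10^(87/10) + 10^(74/10) = 5.263e+08 in linear terms, 87.21 dB(A).
To meet 91 dB(A) overall, the treated hydraulic press may contribute at most 10^(91/10) − 5.263e+08 = 7.326e+08, i.e. 88.65 dB(A).
Required insertion loss = 93 − 88.65 = 4.35 dB.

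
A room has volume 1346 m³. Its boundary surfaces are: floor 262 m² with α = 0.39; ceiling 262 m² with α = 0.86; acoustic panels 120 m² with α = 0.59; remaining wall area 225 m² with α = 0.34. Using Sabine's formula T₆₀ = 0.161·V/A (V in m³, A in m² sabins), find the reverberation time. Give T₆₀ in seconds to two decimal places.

A = Σ Sᵢαᵢ = 262·0.39 + 262·0.86 + 120·0.59 + 225·0.34 = 474.80 m².
T₆₀ = 0.161 × 1346 / 474.80 = 0.456 s.

0.46 s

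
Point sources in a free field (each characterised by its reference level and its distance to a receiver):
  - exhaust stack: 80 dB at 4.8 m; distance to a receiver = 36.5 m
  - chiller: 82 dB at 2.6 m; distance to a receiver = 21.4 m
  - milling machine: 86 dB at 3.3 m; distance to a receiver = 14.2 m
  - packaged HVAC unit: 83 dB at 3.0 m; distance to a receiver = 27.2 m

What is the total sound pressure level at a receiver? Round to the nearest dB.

Apply inverse-square spreading to bring every level to the receiver, then sum 10^(L/10).
exhaust stack: 80 − 20·log₁₀(36.5/4.8) = 80 − 17.62 = 62.38 dB.
chiller: 82 − 20·log₁₀(21.4/2.6) = 82 − 18.31 = 63.69 dB.
milling machine: 86 − 20·log₁₀(14.2/3.3) = 86 − 12.68 = 73.32 dB.
packaged HVAC unit: 83 − 20·log₁₀(27.2/3.0) = 83 − 19.15 = 63.85 dB.
Σ 10^(L/10) = 2.800e+07 → L_total = 10·log₁₀(2.800e+07) = 74.47 dB.

74 dB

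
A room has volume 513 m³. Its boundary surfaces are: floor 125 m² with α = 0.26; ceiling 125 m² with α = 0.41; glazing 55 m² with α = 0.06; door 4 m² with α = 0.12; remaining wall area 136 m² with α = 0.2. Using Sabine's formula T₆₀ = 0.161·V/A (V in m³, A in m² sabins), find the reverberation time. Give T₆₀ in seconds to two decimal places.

0.72 s

Total absorption A = 125·0.26 + 125·0.41 + 55·0.06 + 4·0.12 + 136·0.2 = 114.73 m² sabins.
T₆₀ = 0.161·V/A = 0.161·513/114.73 = 0.720 s.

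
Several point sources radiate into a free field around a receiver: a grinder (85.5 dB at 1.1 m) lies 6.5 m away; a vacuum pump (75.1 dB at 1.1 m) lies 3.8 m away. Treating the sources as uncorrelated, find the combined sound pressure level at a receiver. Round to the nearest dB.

First find each source's level at the receiver (point-source: −20·log₁₀(r/r_ref)), then combine on an intensity basis.
grinder: 85.5 − 20·log₁₀(6.5/1.1) = 85.5 − 15.43 = 70.07 dB.
vacuum pump: 75.1 − 20·log₁₀(3.8/1.1) = 75.1 − 10.77 = 64.33 dB.
Σ 10^(L/10) = 1.287e+07 → L_total = 10·log₁₀(1.287e+07) = 71.10 dB.

71 dB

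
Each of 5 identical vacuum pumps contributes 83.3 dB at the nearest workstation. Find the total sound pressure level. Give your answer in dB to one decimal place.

With 5 equal, uncorrelated contributions the intensity is 5× that of one unit, giving a rise of 10·log₁₀ 5.
L_total = 83.3 + 10·log₁₀(5) = 83.3 + 6.990 = 90.29 dB.

90.3 dB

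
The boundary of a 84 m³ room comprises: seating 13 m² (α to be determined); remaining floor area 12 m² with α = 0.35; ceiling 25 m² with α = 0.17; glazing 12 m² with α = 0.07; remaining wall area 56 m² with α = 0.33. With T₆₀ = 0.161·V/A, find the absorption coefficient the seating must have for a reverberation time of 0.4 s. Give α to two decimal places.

Required total absorption A = 0.161·84/0.4 = 33.81 m².
Absorption from the other surfaces = 12·0.35 + 25·0.17 + 12·0.07 + 56·0.33 = 27.77 m², so the seating must supply 6.04 m² over 13 m².
α = 6.04/13 = 0.465.

0.46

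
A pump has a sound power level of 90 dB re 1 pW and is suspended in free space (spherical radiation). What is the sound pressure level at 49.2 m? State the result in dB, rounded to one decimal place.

45.2 dB

Free-field spherical radiation: L_p = L_w − 10·log₁₀(4π·r²), r = 49.2 m.
4π·r² = 3.042e+04 m², 10·log₁₀ of that is 44.831 dB.
L_p = 90 − 44.831 = 45.17 dB.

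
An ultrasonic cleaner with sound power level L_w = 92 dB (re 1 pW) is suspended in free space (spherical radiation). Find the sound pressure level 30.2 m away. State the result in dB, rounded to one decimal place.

L_p = L_w − 10·log₁₀(4π·r²) with r = 30.2 m.
4π·r² = 1.146e+04 m², 10·log₁₀ of that is 40.592 dB.
L_p = 92 − 40.592 = 51.41 dB.

51.4 dB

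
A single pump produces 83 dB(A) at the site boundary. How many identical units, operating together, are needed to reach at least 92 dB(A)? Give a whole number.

N identical sources give L₁ + 10·log₁₀ N, so require 10·log₁₀ N ≥ 92 − 83 = 9.0 dB.
N ≥ 10^(9.0/10) = 7.943, so N = 8.

8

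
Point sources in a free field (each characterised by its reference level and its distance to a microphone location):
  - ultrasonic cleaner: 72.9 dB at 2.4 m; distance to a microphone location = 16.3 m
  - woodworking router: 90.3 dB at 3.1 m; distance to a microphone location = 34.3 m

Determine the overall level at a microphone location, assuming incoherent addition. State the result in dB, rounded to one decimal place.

69.6 dB

First find each source's level at the receiver (point-source: −20·log₁₀(r/r_ref)), then combine on an intensity basis.
ultrasonic cleaner: 72.9 − 20·log₁₀(16.3/2.4) = 72.9 − 16.64 = 56.26 dB.
woodworking router: 90.3 − 20·log₁₀(34.3/3.1) = 90.3 − 20.88 = 69.42 dB.
Σ 10^(L/10) = 9.175e+06 → L_total = 10·log₁₀(9.175e+06) = 69.63 dB.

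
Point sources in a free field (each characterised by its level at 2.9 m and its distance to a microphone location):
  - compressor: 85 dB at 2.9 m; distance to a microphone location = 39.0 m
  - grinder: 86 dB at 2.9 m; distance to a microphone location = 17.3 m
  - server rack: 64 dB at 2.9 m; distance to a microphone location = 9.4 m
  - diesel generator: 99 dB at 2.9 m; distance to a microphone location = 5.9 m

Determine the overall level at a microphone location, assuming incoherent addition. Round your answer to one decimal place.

92.9 dB

Propagate each source to the receiver with L = L_ref − 20·log₁₀(r/r_ref), then add intensities.
compressor: 85 − 20·log₁₀(39.0/2.9) = 85 − 22.57 = 62.43 dB.
grinder: 86 − 20·log₁₀(17.3/2.9) = 86 − 15.51 = 70.49 dB.
server rack: 64 − 20·log₁₀(9.4/2.9) = 64 − 10.21 = 53.79 dB.
diesel generator: 99 − 20·log₁₀(5.9/2.9) = 99 − 6.17 = 92.83 dB.
Σ 10^(L/10) = 1.932e+09 → L_total = 10·log₁₀(1.932e+09) = 92.86 dB.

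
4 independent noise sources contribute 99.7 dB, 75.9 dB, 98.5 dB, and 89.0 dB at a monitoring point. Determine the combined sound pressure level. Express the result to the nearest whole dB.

102 dB

Incoherent sources combine by intensity addition: L_total = 10·log₁₀(Σ 10^(L_i/10)).
Σ 10^(L/10) = 10^(99.7/10) + 10^(75.9/10) + 10^(98.5/10) + 10^(89.0/10) = 1.725e+10.
L_total = 10·log₁₀(1.725e+10) = 102.37 dB.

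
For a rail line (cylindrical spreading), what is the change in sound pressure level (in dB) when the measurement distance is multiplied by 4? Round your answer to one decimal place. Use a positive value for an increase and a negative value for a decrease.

-6.0 dB

A line source loses 3 dB per doubling of distance; generally ΔL = −10·log₁₀(r₂/r₁).
ΔL = −10·log₁₀(4) = -6.02 dB.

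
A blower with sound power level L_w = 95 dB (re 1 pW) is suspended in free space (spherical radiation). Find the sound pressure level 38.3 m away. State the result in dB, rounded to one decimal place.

52.3 dB

L_p = L_w − 10·log₁₀(4π·r²) with r = 38.3 m.
4π·r² = 1.843e+04 m², 10·log₁₀ of that is 42.656 dB.
L_p = 95 − 42.656 = 52.34 dB.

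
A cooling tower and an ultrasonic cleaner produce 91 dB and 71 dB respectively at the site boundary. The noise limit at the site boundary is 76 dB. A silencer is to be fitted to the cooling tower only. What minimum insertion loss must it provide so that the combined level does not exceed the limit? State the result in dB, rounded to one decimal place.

16.7 dB

Fixed contribution from the other source: Σ 10^(L/10) = 10^(71/10) = 1.259e+07 (71.00 dB).
To meet 76 dB overall, the treated cooling tower may contribute at most 10^(76/10) − 1.259e+07 = 2.722e+07, i.e. 74.35 dB.
So the cooling tower must be reduced from 91 to 74.35 dB: IL = 16.65 dB.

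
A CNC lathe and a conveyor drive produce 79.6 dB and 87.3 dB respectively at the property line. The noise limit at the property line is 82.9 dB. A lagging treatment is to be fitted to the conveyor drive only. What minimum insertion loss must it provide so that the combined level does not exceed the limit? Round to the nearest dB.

7 dB

Everything except the conveyor drive sums to 10^(79.6/10) = 9.120e+07 in linear terms, 79.60 dB.
To meet 82.9 dB overall, the treated conveyor drive may contribute at most 10^(82.9/10) − 9.120e+07 = 1.038e+08, i.e. 80.16 dB.
So the conveyor drive must be reduced from 87.3 to 80.16 dB: IL = 7.14 dB.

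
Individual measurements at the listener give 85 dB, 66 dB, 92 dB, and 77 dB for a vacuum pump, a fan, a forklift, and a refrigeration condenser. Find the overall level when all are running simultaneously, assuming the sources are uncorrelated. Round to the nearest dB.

Incoherent sources combine by intensity addition: L_total = 10·log₁₀(Σ 10^(L_i/10)).
Σ 10^(L/10) = 10^(85/10) + 10^(66/10) + 10^(92/10) + 10^(77/10) = 1.955e+09.
L_total = 10·log₁₀(1.955e+09) = 92.91 dB.

93 dB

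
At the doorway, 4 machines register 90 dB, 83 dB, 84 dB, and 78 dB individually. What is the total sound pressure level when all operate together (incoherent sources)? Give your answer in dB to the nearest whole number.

92 dB

For uncorrelated sources the intensities add, so convert each level to linear form, sum, and take 10·log₁₀ of the total.
Σ 10^(L/10) = 10^(90/10) + 10^(83/10) + 10^(84/10) + 10^(78/10) = 1.514e+09.
L_total = 10·log₁₀(1.514e+09) = 91.80 dB.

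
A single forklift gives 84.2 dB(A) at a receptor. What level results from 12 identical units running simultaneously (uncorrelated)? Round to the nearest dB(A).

With 12 equal, uncorrelated contributions the intensity is 12× that of one unit, giving a rise of 10·log₁₀ 12.
L_total = 84.2 + 10·log₁₀(12) = 84.2 + 10.792 = 94.99 dB(A).

95 dB(A)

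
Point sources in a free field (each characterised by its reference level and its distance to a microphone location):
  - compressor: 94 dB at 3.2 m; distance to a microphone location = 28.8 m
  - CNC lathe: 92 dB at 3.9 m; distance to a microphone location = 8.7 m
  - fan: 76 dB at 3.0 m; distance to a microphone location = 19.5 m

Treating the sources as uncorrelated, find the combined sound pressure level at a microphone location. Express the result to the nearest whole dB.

Propagate each source to the receiver with L = L_ref − 20·log₁₀(r/r_ref), then add intensities.
compressor: 94 − 20·log₁₀(28.8/3.2) = 94 − 19.08 = 74.92 dB.
CNC lathe: 92 − 20·log₁₀(8.7/3.9) = 92 − 6.97 = 85.03 dB.
fan: 76 − 20·log₁₀(19.5/3.0) = 76 − 16.26 = 59.74 dB.
Σ 10^(L/10) = 3.504e+08 → L_total = 10·log₁₀(3.504e+08) = 85.45 dB.

85 dB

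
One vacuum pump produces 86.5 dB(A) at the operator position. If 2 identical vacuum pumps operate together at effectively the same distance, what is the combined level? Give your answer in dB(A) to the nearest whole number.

L_total = L₁ + 10·log₁₀ N for N identical incoherent sources.
L_total = 86.5 + 10·log₁₀(2) = 86.5 + 3.010 = 89.51 dB(A).

90 dB(A)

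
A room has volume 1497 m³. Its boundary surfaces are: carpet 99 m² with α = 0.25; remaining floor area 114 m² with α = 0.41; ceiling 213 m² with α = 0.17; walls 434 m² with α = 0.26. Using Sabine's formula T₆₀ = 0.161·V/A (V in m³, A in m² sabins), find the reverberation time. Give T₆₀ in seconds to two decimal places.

1.09 s

A = Σ Sᵢαᵢ = 99·0.25 + 114·0.41 + 213·0.17 + 434·0.26 = 220.54 m².
T₆₀ = 0.161·V/A = 0.161·1497/220.54 = 1.093 s.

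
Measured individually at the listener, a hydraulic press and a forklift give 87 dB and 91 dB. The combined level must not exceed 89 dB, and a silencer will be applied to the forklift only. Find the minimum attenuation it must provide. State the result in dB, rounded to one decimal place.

6.3 dB

The untreated sources together contribute 10^(87/10) = 5.012e+08, i.e. 87.00 dB.
The limit corresponds to 10^(89/10) = 7.943e+08; subtracting the fixed part leaves 2.931e+08 for the forklift, i.e. 84.67 dB.
Required insertion loss = 91 − 84.67 = 6.33 dB.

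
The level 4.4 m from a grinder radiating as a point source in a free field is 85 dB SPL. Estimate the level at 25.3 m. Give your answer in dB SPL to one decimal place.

For a point source, L₂ = L₁ − 20·log₁₀(r₂/r₁).
L₂ = 85 − 20·log₁₀(25.3/4.4) = 85 − 15.193 = 69.81 dB SPL.

69.8 dB SPL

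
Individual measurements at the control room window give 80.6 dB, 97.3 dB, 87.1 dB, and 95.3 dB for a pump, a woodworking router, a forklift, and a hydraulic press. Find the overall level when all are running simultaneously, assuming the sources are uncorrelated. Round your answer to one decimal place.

Incoherent sources combine by intensity addition: L_total = 10·log₁₀(Σ 10^(L_i/10)).
Σ 10^(L/10) = 10^(80.6/10) + 10^(97.3/10) + 10^(87.1/10) + 10^(95.3/10) = 9.386e+09.
L_total = 10·log₁₀(9.386e+09) = 99.73 dB.

99.7 dB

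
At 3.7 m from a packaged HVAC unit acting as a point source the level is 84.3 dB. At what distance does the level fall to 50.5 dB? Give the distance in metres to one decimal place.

For a point source L₁ − L₂ = 20·log₁₀(r₂/r₁), so r₂ = r₁·10^((L₁−L₂)/20).
r₂ = 3.7·10^((84.3−50.5)/20) = 3.7·10^(33.8/20) = 181.22 m.

181.2 m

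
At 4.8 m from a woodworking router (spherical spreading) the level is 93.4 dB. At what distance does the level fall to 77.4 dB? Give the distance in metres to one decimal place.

30.3 m

For a point source L₁ − L₂ = 20·log₁₀(r₂/r₁), so r₂ = r₁·10^((L₁−L₂)/20).
r₂ = 4.8·10^((93.4−77.4)/20) = 4.8·10^(16.0/20) = 30.29 m.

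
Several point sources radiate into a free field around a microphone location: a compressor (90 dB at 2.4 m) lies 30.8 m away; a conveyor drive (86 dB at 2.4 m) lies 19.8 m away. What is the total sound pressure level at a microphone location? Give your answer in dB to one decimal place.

70.8 dB

Apply inverse-square spreading to bring every level to the receiver, then sum 10^(L/10).
compressor: 90 − 20·log₁₀(30.8/2.4) = 90 − 22.17 = 67.83 dB.
conveyor drive: 86 − 20·log₁₀(19.8/2.4) = 86 − 18.33 = 67.67 dB.
Σ 10^(L/10) = 1.192e+07 → L_total = 10·log₁₀(1.192e+07) = 70.76 dB.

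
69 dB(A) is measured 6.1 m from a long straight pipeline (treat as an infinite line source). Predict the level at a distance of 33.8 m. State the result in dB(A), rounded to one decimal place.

Cylindrical spreading from a line source gives a 10·log₁₀(r₂/r₁) drop.
L₂ = 69 − 10·log₁₀(33.8/6.1) = 69 − 7.436 = 61.56 dB(A).

61.6 dB(A)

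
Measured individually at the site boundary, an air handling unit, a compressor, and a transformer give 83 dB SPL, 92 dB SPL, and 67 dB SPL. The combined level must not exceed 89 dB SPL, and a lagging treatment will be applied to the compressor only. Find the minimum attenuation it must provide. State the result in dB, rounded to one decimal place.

Everything except the compressor sums to 10^(83/10) + 10^(67/10) = 2.045e+08 in linear terms, 83.11 dB SPL.
To meet 89 dB SPL overall, the treated compressor may contribute at most 10^(89/10) − 2.045e+08 = 5.898e+08, i.e. 87.71 dB SPL.
So the compressor must be reduced from 92 to 87.71 dB SPL: IL = 4.29 dB.

4.3 dB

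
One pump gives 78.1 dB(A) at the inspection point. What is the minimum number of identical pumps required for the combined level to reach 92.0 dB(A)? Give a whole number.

Need L₁ + 10·log₁₀ N ≥ 92.0, i.e. log₁₀ N ≥ 1.39.
N ≥ 10^(13.9/10) = 24.547, so N = 25.

25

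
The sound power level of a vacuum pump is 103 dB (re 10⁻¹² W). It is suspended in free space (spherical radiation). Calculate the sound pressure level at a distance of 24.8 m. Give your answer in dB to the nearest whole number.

Free-field spherical radiation: L_p = L_w − 10·log₁₀(4π·r²), r = 24.8 m.
4π·r² = 7729 m², 10·log₁₀ of that is 38.881 dB.
L_p = 103 − 38.881 = 64.12 dB.

64 dB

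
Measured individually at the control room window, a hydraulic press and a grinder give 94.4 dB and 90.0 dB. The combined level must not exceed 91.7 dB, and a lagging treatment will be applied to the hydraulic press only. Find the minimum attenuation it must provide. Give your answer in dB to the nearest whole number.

Fixed contribution from the other source: Σ 10^(L/10) = 10^(90.0/10) = 1.000e+09 (90.00 dB).
The limit corresponds to 10^(91.7/10) = 1.479e+09; subtracting the fixed part leaves 4.791e+08 for the hydraulic press, i.e. 86.80 dB.
Required insertion loss = 94.4 − 86.80 = 7.60 dB.

8 dB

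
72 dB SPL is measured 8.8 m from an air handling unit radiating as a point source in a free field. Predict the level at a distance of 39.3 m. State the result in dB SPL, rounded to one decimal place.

59.0 dB SPL

Spherical spreading from a point source gives a 20·log₁₀(r₂/r₁) drop.
L₂ = 72 − 20·log₁₀(39.3/8.8) = 72 − 12.998 = 59.00 dB SPL.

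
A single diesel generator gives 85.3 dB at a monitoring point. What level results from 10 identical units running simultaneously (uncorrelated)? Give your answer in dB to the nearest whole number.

95 dB

L_total = L₁ + 10·log₁₀ N for N identical incoherent sources.
L_total = 85.3 + 10·log₁₀(10) = 85.3 + 10.000 = 95.30 dB.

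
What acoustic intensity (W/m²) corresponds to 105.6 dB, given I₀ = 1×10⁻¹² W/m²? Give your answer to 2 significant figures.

I/I₀ = 10^(105.6/10) = 3.631e+10, so I = 3.631e+10 × 10⁻¹² W/m².

0.036 W/m²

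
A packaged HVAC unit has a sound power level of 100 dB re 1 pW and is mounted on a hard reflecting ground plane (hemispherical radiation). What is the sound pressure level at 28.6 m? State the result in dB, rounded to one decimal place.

62.9 dB

The power spreads over a hemisphere of area 2π·r², so L_p = L_w − 10·log₁₀(2π·r²).
2π·r² = 5139 m², 10·log₁₀ of that is 37.109 dB.
L_p = 100 − 37.109 = 62.89 dB.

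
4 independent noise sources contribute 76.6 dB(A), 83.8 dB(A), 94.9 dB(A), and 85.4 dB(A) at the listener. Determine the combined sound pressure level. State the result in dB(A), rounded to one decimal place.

95.7 dB(A)

For uncorrelated sources the intensities add, so convert each level to linear form, sum, and take 10·log₁₀ of the total.
Σ 10^(L/10) = 10^(76.6/10) + 10^(83.8/10) + 10^(94.9/10) + 10^(85.4/10) = 3.723e+09.
L_total = 10·log₁₀(3.723e+09) = 95.71 dB(A).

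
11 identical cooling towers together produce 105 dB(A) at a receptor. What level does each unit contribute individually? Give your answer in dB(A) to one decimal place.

For N identical incoherent sources L_total = L₁ + 10·log₁₀ N, so L₁ = 105 − 10·log₁₀(11) = 105 − 10.414.

94.6 dB(A)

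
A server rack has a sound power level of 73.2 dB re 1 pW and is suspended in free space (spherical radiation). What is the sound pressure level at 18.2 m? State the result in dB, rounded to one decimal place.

37.0 dB

L_p = L_w − 10·log₁₀(4π·r²) with r = 18.2 m.
4π·r² = 4162 m², 10·log₁₀ of that is 36.194 dB.
L_p = 73.2 − 36.194 = 37.01 dB.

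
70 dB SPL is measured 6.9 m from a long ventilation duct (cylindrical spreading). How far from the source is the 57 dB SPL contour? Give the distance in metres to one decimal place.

Line-source spreading drops the level by 10·log₁₀(r₂/r₁); inverting, r₂/r₁ = 10^(ΔL/10).
r₂ = 6.9·10^((70−57)/10) = 6.9·10^(13.0/10) = 137.67 m.

137.7 m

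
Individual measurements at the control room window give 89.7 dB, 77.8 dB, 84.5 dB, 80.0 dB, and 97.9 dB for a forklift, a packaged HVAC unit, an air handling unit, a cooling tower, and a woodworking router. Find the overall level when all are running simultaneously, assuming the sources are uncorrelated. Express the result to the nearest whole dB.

99 dB

Incoherent sources combine by intensity addition: L_total = 10·log₁₀(Σ 10^(L_i/10)).
Σ 10^(L/10) = 10^(89.7/10) + 10^(77.8/10) + 10^(84.5/10) + 10^(80.0/10) + 10^(97.9/10) = 7.541e+09.
L_total = 10·log₁₀(7.541e+09) = 98.77 dB.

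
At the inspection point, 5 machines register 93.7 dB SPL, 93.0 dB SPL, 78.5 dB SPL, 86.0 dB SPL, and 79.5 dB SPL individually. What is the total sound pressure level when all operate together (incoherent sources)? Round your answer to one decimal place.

For uncorrelated sources the intensities add, so convert each level to linear form, sum, and take 10·log₁₀ of the total.
Σ 10^(L/10) = 10^(93.7/10) + 10^(93.0/10) + 10^(78.5/10) + 10^(86.0/10) + 10^(79.5/10) = 4.898e+09.
L_total = 10·log₁₀(4.898e+09) = 96.90 dB SPL.

96.9 dB SPL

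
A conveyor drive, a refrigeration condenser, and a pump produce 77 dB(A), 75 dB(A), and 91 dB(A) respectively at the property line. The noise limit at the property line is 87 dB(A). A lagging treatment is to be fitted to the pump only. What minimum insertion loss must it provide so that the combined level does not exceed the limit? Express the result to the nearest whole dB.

5 dB

The untreated sources together contribute 10^(77/10) + 10^(75/10) = 8.174e+07, i.e. 79.12 dB(A).
To meet 87 dB(A) overall, the treated pump may contribute at most 10^(87/10) − 8.174e+07 = 4.194e+08, i.e. 86.23 dB(A).
Required insertion loss = 91 − 86.23 = 4.77 dB.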